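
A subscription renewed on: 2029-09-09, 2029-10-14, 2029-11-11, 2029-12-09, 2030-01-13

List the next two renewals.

All dates are Sundays, 35, 28, 28, 35 days apart.
Specifically, the 2nd Sunday of each month.
2nd Sunday of February 2030: 2030-02-10.
2nd Sunday of March 2030: 2030-03-10.

2030-02-10, 2030-03-10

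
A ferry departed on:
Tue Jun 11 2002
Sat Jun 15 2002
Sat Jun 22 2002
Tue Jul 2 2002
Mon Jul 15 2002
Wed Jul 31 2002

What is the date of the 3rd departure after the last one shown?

The spacing grows by 3 each time: 4, 7, 10, 13, 16 days.
Next gap: 19 days. Wed Jul 31 2002 + 19 days = Mon Aug 19 2002.
Next gap: 22 days. Mon Aug 19 2002 + 22 days = Tue Sep 10 2002.
Next gap: 25 days. Tue Sep 10 2002 + 25 days = Sat Oct 5 2002.

Sat Oct 5 2002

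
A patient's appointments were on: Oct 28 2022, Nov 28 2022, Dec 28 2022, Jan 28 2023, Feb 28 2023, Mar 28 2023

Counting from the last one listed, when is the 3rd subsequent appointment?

Jun 28 2023

Each date is the 28th; the gaps (31, 30, 31, 31, 28) track the month lengths.
The rule is the 28th of each month.
April 2023: Apr 28 2023.
Next: May 2023 → May 28 2023.
June 2023: Jun 28 2023.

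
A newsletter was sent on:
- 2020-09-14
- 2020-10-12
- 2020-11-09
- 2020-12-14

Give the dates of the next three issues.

2021-01-11, 2021-02-08, 2021-03-08

All dates are Mondays, 28, 28, 35 days apart.
Specifically, the 2nd Monday of each month.
2nd Monday of January 2021: 2021-01-11.
2nd Monday of February 2021: 2021-02-08.
2nd Monday of March 2021: 2021-03-08.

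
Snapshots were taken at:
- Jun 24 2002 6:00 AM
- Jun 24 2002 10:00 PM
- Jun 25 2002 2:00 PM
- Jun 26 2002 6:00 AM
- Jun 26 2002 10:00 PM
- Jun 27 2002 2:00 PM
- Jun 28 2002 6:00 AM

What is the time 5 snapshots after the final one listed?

Jul 1 2002 2:00 PM

Spacing: 16, 16, 16, 16, 16, 16 h — constant 16 h.
Jun 28 2002 6:00 AM + 16 h = Jun 28 2002 10:00 PM.
Jun 28 2002 10:00 PM + 16 h = Jun 29 2002 2:00 PM.
Jun 29 2002 2:00 PM + 16 h = Jun 30 2002 6:00 AM.
Jun 30 2002 6:00 AM + 16 h = Jun 30 2002 10:00 PM.
Jun 30 2002 10:00 PM + 16 h = Jul 1 2002 2:00 PM.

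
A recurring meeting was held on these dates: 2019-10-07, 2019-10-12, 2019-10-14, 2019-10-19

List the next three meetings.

2019-10-21, 2019-10-26, 2019-10-28

Gaps: 5, 2, 5 days — not constant, but cyclic with period 2.
The events fall on every Monday and Saturday.
The following Monday is 2019-10-21.
The following Saturday is 2019-10-26.
The following Monday is 2019-10-28.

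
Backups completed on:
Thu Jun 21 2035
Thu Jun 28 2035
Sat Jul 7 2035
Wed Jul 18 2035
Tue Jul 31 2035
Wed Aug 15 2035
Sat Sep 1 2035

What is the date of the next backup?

Thu Sep 20 2035

Gaps: 7, 9, 11, 13, 15, 17 days — each gap is 2 larger than the previous one.
Next gap: 19 days. Sat Sep 1 2035 + 19 days = Thu Sep 20 2035.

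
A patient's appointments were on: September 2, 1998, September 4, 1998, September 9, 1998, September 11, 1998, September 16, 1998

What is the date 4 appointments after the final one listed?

September 30, 1998

Gaps: 2, 5, 2, 5 days — not constant, but cyclic with period 2.
The events fall on every Wednesday and Friday.
Next Friday: September 18, 1998.
Next Wednesday: September 23, 1998.
Next Friday: September 25, 1998.
The following Wednesday is September 30, 1998.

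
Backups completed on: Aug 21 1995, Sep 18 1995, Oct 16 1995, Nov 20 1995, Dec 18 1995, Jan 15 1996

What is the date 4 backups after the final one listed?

May 20 1996

All dates are Mondays, 28, 28, 35, 28, 28 days apart.
Specifically, the 3rd Monday of each month.
3rd Monday of February 1996: Feb 19 1996.
March 1996 — 3rd Monday is Mar 18 1996.
April 1996 — 3rd Monday is Apr 15 1996.
3rd Monday of May 1996: May 20 1996.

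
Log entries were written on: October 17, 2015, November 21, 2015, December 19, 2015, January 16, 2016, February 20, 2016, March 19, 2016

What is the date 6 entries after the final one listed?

September 17, 2016

These are Saturdays at 28- or 35-day spacing (35, 28, 28, 35, 28).
The pattern: 3rd Saturday of the month.
3rd Saturday of April 2016: April 16, 2016.
3rd Saturday of May 2016: May 21, 2016.
3rd Saturday of June 2016: June 18, 2016.
July 2016 — 3rd Saturday is July 16, 2016.
3rd Saturday of August 2016: August 20, 2016.
September 2016 — 3rd Saturday is September 17, 2016.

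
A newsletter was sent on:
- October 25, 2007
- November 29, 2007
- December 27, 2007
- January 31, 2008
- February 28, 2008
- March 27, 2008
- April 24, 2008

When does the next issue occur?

All Thursdays; the gaps (35, 28, 35, 28, 28, 28) vary with month length.
This is the last Thursday of each month.
Last Thursday of May 2008: May 29, 2008.

May 29, 2008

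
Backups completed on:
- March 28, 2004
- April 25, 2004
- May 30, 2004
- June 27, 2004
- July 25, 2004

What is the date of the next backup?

All Sundays; the gaps (28, 35, 28, 28) vary with month length.
This is the last Sunday of each month.
August 2004 ends with Sunday August 29, 2004.

August 29, 2004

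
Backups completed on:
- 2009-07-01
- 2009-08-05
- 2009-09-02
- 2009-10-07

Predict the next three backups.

2009-11-04, 2009-12-02, 2010-01-06

These are Wednesdays at 28- or 35-day spacing (35, 28, 35).
The pattern: 1st Wednesday of the month.
November 2009 — 1st Wednesday is 2009-11-04.
December 2009 — 1st Wednesday is 2009-12-02.
1st Wednesday of January 2010: 2010-01-06.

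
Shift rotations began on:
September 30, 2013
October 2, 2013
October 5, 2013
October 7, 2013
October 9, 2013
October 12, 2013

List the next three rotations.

Every event lands on a Monday or Wednesday or Saturday (gaps cycle 2, 3, 2, 2, 3).
So the schedule is: every Monday, Wednesday and Saturday.
Next Monday: October 14, 2013.
Next Wednesday: October 16, 2013.
Next Saturday: October 19, 2013.

October 14, 2013; October 16, 2013; October 19, 2013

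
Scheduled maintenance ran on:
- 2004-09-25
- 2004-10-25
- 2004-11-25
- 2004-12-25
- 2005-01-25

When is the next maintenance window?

2005-02-25

Each date is the 25th; the gaps (30, 31, 30, 31) track the month lengths.
The rule is the 25th of each month.
Next: February 2005 → 2005-02-25.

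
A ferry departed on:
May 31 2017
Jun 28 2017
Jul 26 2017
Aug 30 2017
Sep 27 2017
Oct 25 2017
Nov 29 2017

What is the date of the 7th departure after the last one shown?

These are Wednesdays with 28, 28, 35, 28, 28, 35-day gaps.
Each is the final Wednesday of its month — May 31 2017 is past the 28th, so '4th Wednesday' doesn't fit.
December 2017 ends with Wednesday Dec 27 2017.
January 2018 ends with Wednesday Jan 31 2018.
Last Wednesday of February 2018: Feb 28 2018.
Last Wednesday of March 2018: Mar 28 2018.
April 2018 ends with Wednesday Apr 25 2018.
Last Wednesday of May 2018: May 30 2018.
Last Wednesday of June 2018: Jun 27 2018.

Jun 27 2018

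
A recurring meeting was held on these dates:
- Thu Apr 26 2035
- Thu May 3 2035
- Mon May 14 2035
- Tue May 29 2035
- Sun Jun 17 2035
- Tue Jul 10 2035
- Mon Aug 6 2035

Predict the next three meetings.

Intervals are 7, 11, 15, 19, 23, 27 days — an arithmetic progression with common difference 4.
Next gap: 31 days. Mon Aug 6 2035 + 31 days = Thu Sep 6 2035.
Next gap: 35 days. Thu Sep 6 2035 + 35 days = Thu Oct 11 2035.
Next gap: 39 days. Thu Oct 11 2035 + 39 days = Mon Nov 19 2035.

Thu Sep 6 2035, Thu Oct 11 2035, Mon Nov 19 2035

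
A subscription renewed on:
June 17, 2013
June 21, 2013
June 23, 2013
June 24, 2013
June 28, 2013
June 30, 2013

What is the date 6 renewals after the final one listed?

Every event lands on a Monday or Friday or Sunday (gaps cycle 4, 2, 1, 4, 2).
So the schedule is: every Monday, Friday and Sunday.
The following Monday is July 1, 2013.
Next Friday: July 5, 2013.
Next Sunday: July 7, 2013.
The following Monday is July 8, 2013.
The following Friday is July 12, 2013.
The following Sunday is July 14, 2013.

July 14, 2013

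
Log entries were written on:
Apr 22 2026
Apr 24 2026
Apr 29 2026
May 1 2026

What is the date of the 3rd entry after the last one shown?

May 13 2026

The gap pattern 2, 5, 2 repeats every 2 events.
These are the Wednesdays and Fridays of each week.
Next Wednesday: May 6 2026.
Next Friday: May 8 2026.
The following Wednesday is May 13 2026.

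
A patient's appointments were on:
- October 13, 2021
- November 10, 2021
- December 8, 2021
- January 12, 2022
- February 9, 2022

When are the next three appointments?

Gaps: 28, 28, 35, 28 days — a mix of 28 and 35. Every date is a Wednesday.
Each is the 2nd Wednesday of its month.
March 2022 — 2nd Wednesday is March 9, 2022.
2nd Wednesday of April 2022: April 13, 2022.
2nd Wednesday of May 2022: May 11, 2022.

March 9, 2022; April 13, 2022; May 11, 2022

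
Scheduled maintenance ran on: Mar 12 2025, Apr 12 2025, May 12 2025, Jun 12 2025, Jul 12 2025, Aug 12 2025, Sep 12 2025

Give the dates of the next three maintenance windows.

Oct 12 2025, Nov 12 2025, Dec 12 2025

The day-of-month is always 12 (31, 30, 31, 30, 31, 31 days between events).
So this recurs on the 12th of each month.
October 2025: Oct 12 2025.
Next: November 2025 → Nov 12 2025.
December 2025: Dec 12 2025.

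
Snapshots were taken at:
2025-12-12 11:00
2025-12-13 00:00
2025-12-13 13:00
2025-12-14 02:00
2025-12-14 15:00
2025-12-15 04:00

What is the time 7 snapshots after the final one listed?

Gaps: 13, 13, 13, 13, 13 hours — each event is 13 hours after the previous one.
2025-12-15 04:00 + 13 h = 2025-12-15 17:00.
2025-12-15 17:00 + 13 h = 2025-12-16 06:00.
2025-12-16 06:00 + 13 h = 2025-12-16 19:00.
2025-12-16 19:00 + 13 h = 2025-12-17 08:00.
2025-12-17 08:00 + 13 h = 2025-12-17 21:00.
2025-12-17 21:00 + 13 h = 2025-12-18 10:00.
2025-12-18 10:00 + 13 h = 2025-12-18 23:00.

2025-12-18 23:00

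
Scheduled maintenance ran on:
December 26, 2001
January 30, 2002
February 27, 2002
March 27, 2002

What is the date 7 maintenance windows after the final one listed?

All Wednesdays; the gaps (35, 28, 28) vary with month length.
This is the last Wednesday of each month.
April 2002 ends with Wednesday April 24, 2002.
May 2002 ends with Wednesday May 29, 2002.
Last Wednesday of June 2002: June 26, 2002.
July 2002 ends with Wednesday July 31, 2002.
Last Wednesday of August 2002: August 28, 2002.
Last Wednesday of September 2002: September 25, 2002.
October 2002 ends with Wednesday October 30, 2002.

October 30, 2002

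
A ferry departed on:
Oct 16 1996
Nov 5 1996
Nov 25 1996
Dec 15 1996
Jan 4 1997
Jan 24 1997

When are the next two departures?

Feb 13 1997, Mar 5 1997

Every event comes 20 days after the last (20, 20, 20, 20, 20).
Jan 24 1997 + 20 days = Feb 13 1997.
Feb 13 1997 + 20 days = Mar 5 1997.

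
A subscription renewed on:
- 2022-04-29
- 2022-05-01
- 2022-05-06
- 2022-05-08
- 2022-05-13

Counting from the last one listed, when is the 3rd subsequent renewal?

2022-05-22

Gaps: 2, 5, 2, 5 days — not constant, but cyclic with period 2.
The events fall on every Friday and Sunday.
Next Sunday: 2022-05-15.
Next Friday: 2022-05-20.
The following Sunday is 2022-05-22.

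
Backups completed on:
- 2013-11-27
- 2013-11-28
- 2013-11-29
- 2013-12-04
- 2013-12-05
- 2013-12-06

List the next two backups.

2013-12-11, 2013-12-12

The gap pattern 1, 1, 5, 1, 1 repeats every 3 events.
These are the Wednesdays, Thursdays and Fridays of each week.
Next Wednesday: 2013-12-11.
Next Thursday: 2013-12-12.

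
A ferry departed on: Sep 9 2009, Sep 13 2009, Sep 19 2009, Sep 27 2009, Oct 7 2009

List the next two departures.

Oct 19 2009, Nov 2 2009

The spacing grows by 2 each time: 4, 6, 8, 10 days.
Next gap: 12 days. Oct 7 2009 + 12 days = Oct 19 2009.
Next gap: 14 days. Oct 19 2009 + 14 days = Nov 2 2009.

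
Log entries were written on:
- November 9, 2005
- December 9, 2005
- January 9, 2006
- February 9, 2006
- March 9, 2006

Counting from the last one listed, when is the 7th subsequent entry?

Gaps: 30, 31, 31, 28 days — not constant. Every event is on the 9th of the month.
Pattern: the 9th of each month.
Next: April 2006 → April 9, 2006.
Next: May 2006 → May 9, 2006.
June 2006: June 9, 2006.
Next: July 2006 → July 9, 2006.
Next: August 2006 → August 9, 2006.
Next: September 2006 → September 9, 2006.
Next: October 2006 → October 9, 2006.

October 9, 2006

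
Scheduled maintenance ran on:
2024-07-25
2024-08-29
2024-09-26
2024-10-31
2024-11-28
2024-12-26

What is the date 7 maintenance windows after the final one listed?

These are Thursdays with 35, 28, 35, 28, 28-day gaps.
Each is the final Thursday of its month — 2024-08-29 is past the 28th, so '4th Thursday' doesn't fit.
Last Thursday of January 2025: 2025-01-30.
Last Thursday of February 2025: 2025-02-27.
Last Thursday of March 2025: 2025-03-27.
April 2025 ends with Thursday 2025-04-24.
Last Thursday of May 2025: 2025-05-29.
June 2025 ends with Thursday 2025-06-26.
Last Thursday of July 2025: 2025-07-31.

2025-07-31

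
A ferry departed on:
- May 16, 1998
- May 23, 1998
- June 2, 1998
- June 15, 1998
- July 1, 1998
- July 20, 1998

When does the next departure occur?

Intervals are 7, 10, 13, 16, 19 days — an arithmetic progression with common difference 3.
Next gap: 22 days. July 20, 1998 + 22 days = August 11, 1998.

August 11, 1998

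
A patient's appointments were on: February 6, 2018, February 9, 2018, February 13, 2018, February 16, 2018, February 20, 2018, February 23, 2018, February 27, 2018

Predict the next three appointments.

March 2, 2018; March 6, 2018; March 9, 2018

The gap pattern 3, 4, 3, 4, 3, 4 repeats every 2 events.
These are the Tuesdays and Fridays of each week.
Next Friday: March 2, 2018.
Next Tuesday: March 6, 2018.
The following Friday is March 9, 2018.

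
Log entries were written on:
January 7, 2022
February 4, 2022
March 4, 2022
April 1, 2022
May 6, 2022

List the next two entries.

June 3, 2022; July 1, 2022

All dates are Fridays, 28, 28, 28, 35 days apart.
Specifically, the 1st Friday of each month.
1st Friday of June 2022: June 3, 2022.
July 2022 — 1st Friday is July 1, 2022.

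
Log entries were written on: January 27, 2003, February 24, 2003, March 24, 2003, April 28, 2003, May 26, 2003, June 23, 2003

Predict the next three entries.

July 28, 2003; August 25, 2003; September 22, 2003

Gaps: 28, 28, 35, 28, 28 days — a mix of 28 and 35. Every date is a Monday.
Each is the 4th Monday of its month.
July 2003 — 4th Monday is July 28, 2003.
August 2003 — 4th Monday is August 25, 2003.
4th Monday of September 2003: September 22, 2003.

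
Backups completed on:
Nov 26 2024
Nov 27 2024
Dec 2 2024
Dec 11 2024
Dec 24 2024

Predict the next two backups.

Jan 10 2025, Jan 31 2025

Intervals are 1, 5, 9, 13 days — an arithmetic progression with common difference 4.
Next gap: 17 days. Dec 24 2024 + 17 days = Jan 10 2025.
Next gap: 21 days. Jan 10 2025 + 21 days = Jan 31 2025.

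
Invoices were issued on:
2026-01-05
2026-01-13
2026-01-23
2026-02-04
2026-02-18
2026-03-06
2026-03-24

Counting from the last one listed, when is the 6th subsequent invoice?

2026-08-21

The spacing grows by 2 each time: 8, 10, 12, 14, 16, 18 days.
Next gap: 20 days. 2026-03-24 + 20 days = 2026-04-13.
Next gap: 22 days. 2026-04-13 + 22 days = 2026-05-05.
Next gap: 24 days. 2026-05-05 + 24 days = 2026-05-29.
Next gap: 26 days. 2026-05-29 + 26 days = 2026-06-24.
Next gap: 28 days. 2026-06-24 + 28 days = 2026-07-22.
Next gap: 30 days. 2026-07-22 + 30 days = 2026-08-21.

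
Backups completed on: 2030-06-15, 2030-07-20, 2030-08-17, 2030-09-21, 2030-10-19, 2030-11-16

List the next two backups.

2030-12-21, 2031-01-18

These are Saturdays at 28- or 35-day spacing (35, 28, 35, 28, 28).
The pattern: 3rd Saturday of the month.
3rd Saturday of December 2030: 2030-12-21.
3rd Saturday of January 2031: 2031-01-18.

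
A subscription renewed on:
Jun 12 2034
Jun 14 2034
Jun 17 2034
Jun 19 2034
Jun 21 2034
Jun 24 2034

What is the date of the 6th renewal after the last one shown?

Gaps: 2, 3, 2, 2, 3 days — not constant, but cyclic with period 3.
The events fall on every Monday, Wednesday and Saturday.
The following Monday is Jun 26 2034.
The following Wednesday is Jun 28 2034.
Next Saturday: Jul 1 2034.
The following Monday is Jul 3 2034.
Next Wednesday: Jul 5 2034.
The following Saturday is Jul 8 2034.

Jul 8 2034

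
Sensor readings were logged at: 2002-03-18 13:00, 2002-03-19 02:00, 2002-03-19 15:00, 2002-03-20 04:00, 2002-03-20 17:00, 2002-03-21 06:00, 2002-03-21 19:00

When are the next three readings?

Gaps: 13, 13, 13, 13, 13, 13 hours — each event is 13 hours after the previous one.
2002-03-21 19:00 + 13 h = 2002-03-22 08:00.
2002-03-22 08:00 + 13 h = 2002-03-22 21:00.
2002-03-22 21:00 + 13 h = 2002-03-23 10:00.

2002-03-22 08:00, 2002-03-22 21:00, 2002-03-23 10:00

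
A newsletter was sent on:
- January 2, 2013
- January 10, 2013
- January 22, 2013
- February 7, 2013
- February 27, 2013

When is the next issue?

Gaps: 8, 12, 16, 20 days — each gap is 4 larger than the previous one.
Next gap: 24 days. February 27, 2013 + 24 days = March 23, 2013.

March 23, 2013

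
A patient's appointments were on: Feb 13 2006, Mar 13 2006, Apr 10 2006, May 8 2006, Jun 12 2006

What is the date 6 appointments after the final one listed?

Dec 11 2006

These are Mondays at 28- or 35-day spacing (28, 28, 28, 35).
The pattern: 2nd Monday of the month.
July 2006 — 2nd Monday is Jul 10 2006.
August 2006 — 2nd Monday is Aug 14 2006.
2nd Monday of September 2006: Sep 11 2006.
October 2006 — 2nd Monday is Oct 9 2006.
2nd Monday of November 2006: Nov 13 2006.
2nd Monday of December 2006: Dec 11 2006.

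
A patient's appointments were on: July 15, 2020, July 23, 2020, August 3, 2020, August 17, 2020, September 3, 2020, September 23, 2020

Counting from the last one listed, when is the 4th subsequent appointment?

Gaps: 8, 11, 14, 17, 20 days — each gap is 3 larger than the previous one.
Next gap: 23 days. September 23, 2020 + 23 days = October 16, 2020.
Next gap: 26 days. October 16, 2020 + 26 days = November 11, 2020.
Next gap: 29 days. November 11, 2020 + 29 days = December 10, 2020.
Next gap: 32 days. December 10, 2020 + 32 days = January 11, 2021.

January 11, 2021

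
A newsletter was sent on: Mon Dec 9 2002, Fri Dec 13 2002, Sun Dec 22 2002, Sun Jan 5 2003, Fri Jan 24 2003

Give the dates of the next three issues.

The spacing grows by 5 each time: 4, 9, 14, 19 days.
Next gap: 24 days. Fri Jan 24 2003 + 24 days = Mon Feb 17 2003.
Next gap: 29 days. Mon Feb 17 2003 + 29 days = Tue Mar 18 2003.
Next gap: 34 days. Tue Mar 18 2003 + 34 days = Mon Apr 21 2003.

Mon Feb 17 2003, Tue Mar 18 2003, Mon Apr 21 2003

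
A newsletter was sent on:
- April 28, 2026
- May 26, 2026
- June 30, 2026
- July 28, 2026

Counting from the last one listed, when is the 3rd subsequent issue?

October 27, 2026

All Tuesdays; the gaps (28, 35, 28) vary with month length.
This is the last Tuesday of each month.
August 2026 ends with Tuesday August 25, 2026.
Last Tuesday of September 2026: September 29, 2026.
Last Tuesday of October 2026: October 27, 2026.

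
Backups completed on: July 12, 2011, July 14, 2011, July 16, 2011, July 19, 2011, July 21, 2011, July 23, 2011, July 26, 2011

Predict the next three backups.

The gap pattern 2, 2, 3, 2, 2, 3 repeats every 3 events.
These are the Tuesdays, Thursdays and Saturdays of each week.
The following Thursday is July 28, 2011.
Next Saturday: July 30, 2011.
The following Tuesday is August 2, 2011.

July 28, 2011; July 30, 2011; August 2, 2011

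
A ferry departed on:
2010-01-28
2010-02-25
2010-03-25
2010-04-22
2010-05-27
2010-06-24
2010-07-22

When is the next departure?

2010-08-26

Gaps: 28, 28, 28, 35, 28, 28 days — a mix of 28 and 35. Every date is a Thursday.
Each is the 4th Thursday of its month.
4th Thursday of August 2010: 2010-08-26.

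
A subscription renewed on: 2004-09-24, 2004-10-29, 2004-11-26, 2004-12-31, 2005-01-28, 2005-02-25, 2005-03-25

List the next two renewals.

These are Fridays with 35, 28, 35, 28, 28, 28-day gaps.
Each is the final Friday of its month — 2004-10-29 is past the 28th, so '4th Friday' doesn't fit.
April 2005 ends with Friday 2005-04-29.
Last Friday of May 2005: 2005-05-27.

2005-04-29, 2005-05-27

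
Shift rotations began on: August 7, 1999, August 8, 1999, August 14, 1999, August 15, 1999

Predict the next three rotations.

Gaps: 1, 6, 1 days — not constant, but cyclic with period 2.
The events fall on every Saturday and Sunday.
Next Saturday: August 21, 1999.
Next Sunday: August 22, 1999.
The following Saturday is August 28, 1999.

August 21, 1999; August 22, 1999; August 28, 1999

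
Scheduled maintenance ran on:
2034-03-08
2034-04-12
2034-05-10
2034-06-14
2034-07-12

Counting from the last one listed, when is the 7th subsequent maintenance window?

2035-02-14

These are Wednesdays at 28- or 35-day spacing (35, 28, 35, 28).
The pattern: 2nd Wednesday of the month.
August 2034 — 2nd Wednesday is 2034-08-09.
2nd Wednesday of September 2034: 2034-09-13.
2nd Wednesday of October 2034: 2034-10-11.
2nd Wednesday of November 2034: 2034-11-08.
2nd Wednesday of December 2034: 2034-12-13.
January 2035 — 2nd Wednesday is 2035-01-10.
February 2035 — 2nd Wednesday is 2035-02-14.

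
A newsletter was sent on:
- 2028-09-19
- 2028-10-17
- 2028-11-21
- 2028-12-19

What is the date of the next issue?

2029-01-16

Gaps: 28, 35, 28 days — a mix of 28 and 35. Every date is a Tuesday.
Each is the 3rd Tuesday of its month.
3rd Tuesday of January 2029: 2029-01-16.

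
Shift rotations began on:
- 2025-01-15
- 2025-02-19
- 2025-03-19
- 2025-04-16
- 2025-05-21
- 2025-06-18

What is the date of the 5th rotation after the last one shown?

2025-11-19

These are Wednesdays at 28- or 35-day spacing (35, 28, 28, 35, 28).
The pattern: 3rd Wednesday of the month.
July 2025 — 3rd Wednesday is 2025-07-16.
August 2025 — 3rd Wednesday is 2025-08-20.
September 2025 — 3rd Wednesday is 2025-09-17.
3rd Wednesday of October 2025: 2025-10-15.
3rd Wednesday of November 2025: 2025-11-19.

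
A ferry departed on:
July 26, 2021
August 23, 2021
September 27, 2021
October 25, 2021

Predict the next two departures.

November 22, 2021; December 27, 2021

These are Mondays at 28- or 35-day spacing (28, 35, 28).
The pattern: 4th Monday of the month.
4th Monday of November 2021: November 22, 2021.
December 2021 — 4th Monday is December 27, 2021.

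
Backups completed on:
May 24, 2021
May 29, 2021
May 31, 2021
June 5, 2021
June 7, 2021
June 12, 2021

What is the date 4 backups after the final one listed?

The gap pattern 5, 2, 5, 2, 5 repeats every 2 events.
These are the Mondays and Saturdays of each week.
Next Monday: June 14, 2021.
The following Saturday is June 19, 2021.
Next Monday: June 21, 2021.
The following Saturday is June 26, 2021.

June 26, 2021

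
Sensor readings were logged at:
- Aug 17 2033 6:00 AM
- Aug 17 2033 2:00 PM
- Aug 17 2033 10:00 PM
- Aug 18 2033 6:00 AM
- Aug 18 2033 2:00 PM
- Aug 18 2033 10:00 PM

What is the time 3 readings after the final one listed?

Aug 19 2033 10:00 PM

Spacing: 8, 8, 8, 8, 8 h — constant 8 h.
Aug 18 2033 10:00 PM + 8 h = Aug 19 2033 6:00 AM.
Aug 19 2033 6:00 AM + 8 h = Aug 19 2033 2:00 PM.
Aug 19 2033 2:00 PM + 8 h = Aug 19 2033 10:00 PM.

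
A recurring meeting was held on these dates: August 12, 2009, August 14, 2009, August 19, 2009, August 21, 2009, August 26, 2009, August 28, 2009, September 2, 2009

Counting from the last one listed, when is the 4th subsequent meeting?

September 16, 2009

The gap pattern 2, 5, 2, 5, 2, 5 repeats every 2 events.
These are the Wednesdays and Fridays of each week.
Next Friday: September 4, 2009.
The following Wednesday is September 9, 2009.
Next Friday: September 11, 2009.
The following Wednesday is September 16, 2009.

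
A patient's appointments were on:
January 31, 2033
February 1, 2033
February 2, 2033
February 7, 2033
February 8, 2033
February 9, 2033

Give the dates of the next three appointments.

Gaps: 1, 1, 5, 1, 1 days — not constant, but cyclic with period 3.
The events fall on every Monday, Tuesday and Wednesday.
The following Monday is February 14, 2033.
Next Tuesday: February 15, 2033.
The following Wednesday is February 16, 2033.

February 14, 2033; February 15, 2033; February 16, 2033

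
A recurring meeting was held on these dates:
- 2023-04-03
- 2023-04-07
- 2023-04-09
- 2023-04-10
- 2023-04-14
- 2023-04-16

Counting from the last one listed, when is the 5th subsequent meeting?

2023-04-28

The gap pattern 4, 2, 1, 4, 2 repeats every 3 events.
These are the Mondays, Fridays and Sundays of each week.
The following Monday is 2023-04-17.
Next Friday: 2023-04-21.
Next Sunday: 2023-04-23.
The following Monday is 2023-04-24.
The following Friday is 2023-04-28.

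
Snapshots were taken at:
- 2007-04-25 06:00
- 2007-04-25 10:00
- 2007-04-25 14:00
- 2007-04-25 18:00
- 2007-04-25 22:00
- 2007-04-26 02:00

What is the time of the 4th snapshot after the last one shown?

Spacing: 4, 4, 4, 4, 4 h — constant 4 h.
2007-04-26 02:00 + 4 h = 2007-04-26 06:00.
2007-04-26 06:00 + 4 h = 2007-04-26 10:00.
2007-04-26 10:00 + 4 h = 2007-04-26 14:00.
2007-04-26 14:00 + 4 h = 2007-04-26 18:00.

2007-04-26 18:00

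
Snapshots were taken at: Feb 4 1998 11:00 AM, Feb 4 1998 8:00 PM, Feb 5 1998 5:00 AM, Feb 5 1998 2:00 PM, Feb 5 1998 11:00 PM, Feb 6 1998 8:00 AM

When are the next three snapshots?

Gaps: 9, 9, 9, 9, 9 hours — each event is 9 hours after the previous one.
Feb 6 1998 8:00 AM + 9 h = Feb 6 1998 5:00 PM.
Feb 6 1998 5:00 PM + 9 h = Feb 7 1998 2:00 AM.
Feb 7 1998 2:00 AM + 9 h = Feb 7 1998 11:00 AM.

Feb 6 1998 5:00 PM, Feb 7 1998 2:00 AM, Feb 7 1998 11:00 AM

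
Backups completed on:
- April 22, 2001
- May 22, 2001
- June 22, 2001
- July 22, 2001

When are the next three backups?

The day-of-month is always 22 (30, 31, 30 days between events).
So this recurs on the 22nd of each month.
August 2001: August 22, 2001.
Next: September 2001 → September 22, 2001.
October 2001: October 22, 2001.

August 22, 2001; September 22, 2001; October 22, 2001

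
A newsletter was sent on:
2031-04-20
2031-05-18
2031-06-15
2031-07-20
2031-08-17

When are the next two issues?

2031-09-21, 2031-10-19

These are Sundays at 28- or 35-day spacing (28, 28, 35, 28).
The pattern: 3rd Sunday of the month.
September 2031 — 3rd Sunday is 2031-09-21.
3rd Sunday of October 2031: 2031-10-19.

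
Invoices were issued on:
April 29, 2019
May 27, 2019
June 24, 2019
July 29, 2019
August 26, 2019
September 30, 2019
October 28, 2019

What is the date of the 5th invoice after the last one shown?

March 30, 2020

These are Mondays with 28, 28, 35, 28, 35, 28-day gaps.
Each is the final Monday of its month — April 29, 2019 is past the 28th, so '4th Monday' doesn't fit.
Last Monday of November 2019: November 25, 2019.
December 2019 ends with Monday December 30, 2019.
Last Monday of January 2020: January 27, 2020.
February 2020 ends with Monday February 24, 2020.
March 2020 ends with Monday March 30, 2020.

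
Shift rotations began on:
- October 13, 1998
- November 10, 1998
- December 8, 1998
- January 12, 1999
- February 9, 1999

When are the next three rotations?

March 9, 1999; April 13, 1999; May 11, 1999

All dates are Tuesdays, 28, 28, 35, 28 days apart.
Specifically, the 2nd Tuesday of each month.
2nd Tuesday of March 1999: March 9, 1999.
April 1999 — 2nd Tuesday is April 13, 1999.
2nd Tuesday of May 1999: May 11, 1999.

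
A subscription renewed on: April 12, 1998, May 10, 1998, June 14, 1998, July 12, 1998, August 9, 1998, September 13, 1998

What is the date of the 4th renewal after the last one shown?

January 10, 1999

These are Sundays at 28- or 35-day spacing (28, 35, 28, 28, 35).
The pattern: 2nd Sunday of the month.
October 1998 — 2nd Sunday is October 11, 1998.
November 1998 — 2nd Sunday is November 8, 1998.
December 1998 — 2nd Sunday is December 13, 1998.
January 1999 — 2nd Sunday is January 10, 1999.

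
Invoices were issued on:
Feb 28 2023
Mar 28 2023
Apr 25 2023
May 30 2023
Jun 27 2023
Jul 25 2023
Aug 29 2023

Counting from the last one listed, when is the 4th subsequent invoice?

Dec 26 2023

Every date is a Tuesday; gaps 28, 28, 35, 28, 28, 35 days.
Each is the last Tuesday of its month (at least one falls on the 29th or later, ruling out '4th Tuesday').
September 2023 ends with Tuesday Sep 26 2023.
Last Tuesday of October 2023: Oct 31 2023.
November 2023 ends with Tuesday Nov 28 2023.
Last Tuesday of December 2023: Dec 26 2023.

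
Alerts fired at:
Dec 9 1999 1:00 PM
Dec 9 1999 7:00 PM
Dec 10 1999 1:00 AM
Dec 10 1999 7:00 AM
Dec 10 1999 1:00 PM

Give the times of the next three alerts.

Gaps: 6, 6, 6, 6 hours — each event is 6 hours after the previous one.
Dec 10 1999 1:00 PM + 6 h = Dec 10 1999 7:00 PM.
Dec 10 1999 7:00 PM + 6 h = Dec 11 1999 1:00 AM.
Dec 11 1999 1:00 AM + 6 h = Dec 11 1999 7:00 AM.

Dec 10 1999 7:00 PM, Dec 11 1999 1:00 AM, Dec 11 1999 7:00 AM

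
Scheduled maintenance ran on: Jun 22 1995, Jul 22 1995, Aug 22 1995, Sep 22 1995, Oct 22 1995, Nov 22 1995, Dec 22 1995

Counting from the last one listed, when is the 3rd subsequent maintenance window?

The day-of-month is always 22 (30, 31, 31, 30, 31, 30 days between events).
So this recurs on the 22nd of each month.
January 1996: Jan 22 1996.
February 1996: Feb 22 1996.
March 1996: Mar 22 1996.

Mar 22 1996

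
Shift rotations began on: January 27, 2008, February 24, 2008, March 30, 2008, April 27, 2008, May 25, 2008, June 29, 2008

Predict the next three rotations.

July 27, 2008; August 31, 2008; September 28, 2008

All Sundays; the gaps (28, 35, 28, 28, 35) vary with month length.
This is the last Sunday of each month.
July 2008 ends with Sunday July 27, 2008.
Last Sunday of August 2008: August 31, 2008.
September 2008 ends with Sunday September 28, 2008.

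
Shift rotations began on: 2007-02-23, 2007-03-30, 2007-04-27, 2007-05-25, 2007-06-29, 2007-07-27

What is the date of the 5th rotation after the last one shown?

Every date is a Friday; gaps 35, 28, 28, 35, 28 days.
Each is the last Friday of its month (at least one falls on the 29th or later, ruling out '4th Friday').
Last Friday of August 2007: 2007-08-31.
September 2007 ends with Friday 2007-09-28.
October 2007 ends with Friday 2007-10-26.
November 2007 ends with Friday 2007-11-30.
Last Friday of December 2007: 2007-12-28.

2007-12-28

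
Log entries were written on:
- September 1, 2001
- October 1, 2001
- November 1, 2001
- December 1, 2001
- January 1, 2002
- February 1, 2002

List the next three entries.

March 1, 2002; April 1, 2002; May 1, 2002

Each date is the 1st; the gaps (30, 31, 30, 31, 31) track the month lengths.
The rule is the 1st of each month.
March 2002: March 1, 2002.
Next: April 2002 → April 1, 2002.
Next: May 2002 → May 1, 2002.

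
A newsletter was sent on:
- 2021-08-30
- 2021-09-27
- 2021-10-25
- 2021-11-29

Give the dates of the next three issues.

These are Mondays with 28, 28, 35-day gaps.
Each is the final Monday of its month — 2021-08-30 is past the 28th, so '4th Monday' doesn't fit.
December 2021 ends with Monday 2021-12-27.
January 2022 ends with Monday 2022-01-31.
February 2022 ends with Monday 2022-02-28.

2021-12-27, 2022-01-31, 2022-02-28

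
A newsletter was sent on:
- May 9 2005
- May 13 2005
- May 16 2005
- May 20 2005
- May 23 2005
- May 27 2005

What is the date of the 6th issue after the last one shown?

Jun 17 2005

Every event lands on a Monday or Friday (gaps cycle 4, 3, 4, 3, 4).
So the schedule is: every Monday and Friday.
Next Monday: May 30 2005.
The following Friday is Jun 3 2005.
The following Monday is Jun 6 2005.
The following Friday is Jun 10 2005.
Next Monday: Jun 13 2005.
The following Friday is Jun 17 2005.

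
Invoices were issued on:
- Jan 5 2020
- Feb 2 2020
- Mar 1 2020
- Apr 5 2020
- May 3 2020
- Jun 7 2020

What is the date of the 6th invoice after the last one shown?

These are Sundays at 28- or 35-day spacing (28, 28, 35, 28, 35).
The pattern: 1st Sunday of the month.
July 2020 — 1st Sunday is Jul 5 2020.
August 2020 — 1st Sunday is Aug 2 2020.
1st Sunday of September 2020: Sep 6 2020.
October 2020 — 1st Sunday is Oct 4 2020.
November 2020 — 1st Sunday is Nov 1 2020.
1st Sunday of December 2020: Dec 6 2020.

Dec 6 2020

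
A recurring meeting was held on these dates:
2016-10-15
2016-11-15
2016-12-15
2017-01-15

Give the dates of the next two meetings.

2017-02-15, 2017-03-15

Each date is the 15th; the gaps (31, 30, 31) track the month lengths.
The rule is the 15th of each month.
Next: February 2017 → 2017-02-15.
March 2017: 2017-03-15.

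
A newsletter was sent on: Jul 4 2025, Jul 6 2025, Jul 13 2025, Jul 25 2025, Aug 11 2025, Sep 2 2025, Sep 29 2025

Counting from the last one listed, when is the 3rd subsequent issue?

Jan 18 2026

Intervals are 2, 7, 12, 17, 22, 27 days — an arithmetic progression with common difference 5.
Next gap: 32 days. Sep 29 2025 + 32 days = Oct 31 2025.
Next gap: 37 days. Oct 31 2025 + 37 days = Dec 7 2025.
Next gap: 42 days. Dec 7 2025 + 42 days = Jan 18 2026.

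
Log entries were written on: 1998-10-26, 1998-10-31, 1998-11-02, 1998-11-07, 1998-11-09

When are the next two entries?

Gaps: 5, 2, 5, 2 days — not constant, but cyclic with period 2.
The events fall on every Monday and Saturday.
Next Saturday: 1998-11-14.
The following Monday is 1998-11-16.

1998-11-14, 1998-11-16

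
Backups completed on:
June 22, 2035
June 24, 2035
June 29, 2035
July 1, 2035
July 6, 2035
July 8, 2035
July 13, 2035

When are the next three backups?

July 15, 2035; July 20, 2035; July 22, 2035

Every event lands on a Friday or Sunday (gaps cycle 2, 5, 2, 5, 2, 5).
So the schedule is: every Friday and Sunday.
Next Sunday: July 15, 2035.
The following Friday is July 20, 2035.
The following Sunday is July 22, 2035.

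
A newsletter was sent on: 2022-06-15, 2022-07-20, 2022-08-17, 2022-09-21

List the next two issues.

2022-10-19, 2022-11-16

All dates are Wednesdays, 35, 28, 35 days apart.
Specifically, the 3rd Wednesday of each month.
October 2022 — 3rd Wednesday is 2022-10-19.
November 2022 — 3rd Wednesday is 2022-11-16.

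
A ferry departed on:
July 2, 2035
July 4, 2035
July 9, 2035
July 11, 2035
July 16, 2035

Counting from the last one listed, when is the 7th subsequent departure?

The gap pattern 2, 5, 2, 5 repeats every 2 events.
These are the Mondays and Wednesdays of each week.
The following Wednesday is July 18, 2035.
The following Monday is July 23, 2035.
Next Wednesday: July 25, 2035.
The following Monday is July 30, 2035.
The following Wednesday is August 1, 2035.
Next Monday: August 6, 2035.
Next Wednesday: August 8, 2035.

August 8, 2035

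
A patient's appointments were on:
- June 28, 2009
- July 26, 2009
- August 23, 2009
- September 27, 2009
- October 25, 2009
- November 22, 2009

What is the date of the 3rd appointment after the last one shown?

February 28, 2010

These are Sundays at 28- or 35-day spacing (28, 28, 35, 28, 28).
The pattern: 4th Sunday of the month.
December 2009 — 4th Sunday is December 27, 2009.
4th Sunday of January 2010: January 24, 2010.
February 2010 — 4th Sunday is February 28, 2010.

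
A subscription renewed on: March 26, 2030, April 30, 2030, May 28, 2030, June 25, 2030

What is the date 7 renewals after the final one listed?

All Tuesdays; the gaps (35, 28, 28) vary with month length.
This is the last Tuesday of each month.
July 2030 ends with Tuesday July 30, 2030.
August 2030 ends with Tuesday August 27, 2030.
September 2030 ends with Tuesday September 24, 2030.
Last Tuesday of October 2030: October 29, 2030.
Last Tuesday of November 2030: November 26, 2030.
December 2030 ends with Tuesday December 31, 2030.
January 2031 ends with Tuesday January 28, 2031.

January 28, 2031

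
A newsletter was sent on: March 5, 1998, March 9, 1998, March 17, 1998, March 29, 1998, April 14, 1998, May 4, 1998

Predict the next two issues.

May 28, 1998; June 25, 1998

The spacing grows by 4 each time: 4, 8, 12, 16, 20 days.
Next gap: 24 days. May 4, 1998 + 24 days = May 28, 1998.
Next gap: 28 days. May 28, 1998 + 28 days = June 25, 1998.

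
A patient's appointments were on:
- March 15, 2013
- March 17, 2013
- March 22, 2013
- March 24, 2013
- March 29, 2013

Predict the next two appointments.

The gap pattern 2, 5, 2, 5 repeats every 2 events.
These are the Fridays and Sundays of each week.
The following Sunday is March 31, 2013.
Next Friday: April 5, 2013.

March 31, 2013; April 5, 2013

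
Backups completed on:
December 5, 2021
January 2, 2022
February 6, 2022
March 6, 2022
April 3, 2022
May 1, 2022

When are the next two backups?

Gaps: 28, 35, 28, 28, 28 days — a mix of 28 and 35. Every date is a Sunday.
Each is the 1st Sunday of its month.
June 2022 — 1st Sunday is June 5, 2022.
July 2022 — 1st Sunday is July 3, 2022.

June 5, 2022; July 3, 2022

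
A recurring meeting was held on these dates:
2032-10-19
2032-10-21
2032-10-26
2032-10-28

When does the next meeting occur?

2032-11-02

Gaps: 2, 5, 2 days — not constant, but cyclic with period 2.
The events fall on every Tuesday and Thursday.
The following Tuesday is 2032-11-02.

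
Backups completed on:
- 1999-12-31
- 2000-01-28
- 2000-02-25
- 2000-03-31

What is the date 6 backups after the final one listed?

2000-09-29

Every date is a Friday; gaps 28, 28, 35 days.
Each is the last Friday of its month (at least one falls on the 29th or later, ruling out '4th Friday').
April 2000 ends with Friday 2000-04-28.
May 2000 ends with Friday 2000-05-26.
Last Friday of June 2000: 2000-06-30.
July 2000 ends with Friday 2000-07-28.
Last Friday of August 2000: 2000-08-25.
September 2000 ends with Friday 2000-09-29.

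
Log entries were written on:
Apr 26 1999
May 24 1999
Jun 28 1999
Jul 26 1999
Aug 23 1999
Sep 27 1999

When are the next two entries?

All dates are Mondays, 28, 35, 28, 28, 35 days apart.
Specifically, the 4th Monday of each month.
October 1999 — 4th Monday is Oct 25 1999.
4th Monday of November 1999: Nov 22 1999.

Oct 25 1999, Nov 22 1999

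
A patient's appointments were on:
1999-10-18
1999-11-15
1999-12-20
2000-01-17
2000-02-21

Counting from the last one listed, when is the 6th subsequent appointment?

Gaps: 28, 35, 28, 35 days — a mix of 28 and 35. Every date is a Monday.
Each is the 3rd Monday of its month.
March 2000 — 3rd Monday is 2000-03-20.
April 2000 — 3rd Monday is 2000-04-17.
3rd Monday of May 2000: 2000-05-15.
3rd Monday of June 2000: 2000-06-19.
July 2000 — 3rd Monday is 2000-07-17.
3rd Monday of August 2000: 2000-08-21.

2000-08-21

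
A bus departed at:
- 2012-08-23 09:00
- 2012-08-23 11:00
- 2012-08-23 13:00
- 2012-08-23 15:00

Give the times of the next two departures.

Gaps: 2, 2, 2 hours — each event is 2 hours after the previous one.
2012-08-23 15:00 + 2 h = 2012-08-23 17:00.
2012-08-23 17:00 + 2 h = 2012-08-23 19:00.

2012-08-23 17:00, 2012-08-23 19:00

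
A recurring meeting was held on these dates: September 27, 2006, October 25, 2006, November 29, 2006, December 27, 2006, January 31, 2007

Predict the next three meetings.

February 28, 2007; March 28, 2007; April 25, 2007

Every date is a Wednesday; gaps 28, 35, 28, 35 days.
Each is the last Wednesday of its month (at least one falls on the 29th or later, ruling out '4th Wednesday').
February 2007 ends with Wednesday February 28, 2007.
March 2007 ends with Wednesday March 28, 2007.
April 2007 ends with Wednesday April 25, 2007.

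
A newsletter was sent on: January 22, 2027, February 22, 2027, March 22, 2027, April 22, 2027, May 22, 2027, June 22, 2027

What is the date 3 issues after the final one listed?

September 22, 2027

Gaps: 31, 28, 31, 30, 31 days — not constant. Every event is on the 22nd of the month.
Pattern: the 22nd of each month.
July 2027: July 22, 2027.
Next: August 2027 → August 22, 2027.
September 2027: September 22, 2027.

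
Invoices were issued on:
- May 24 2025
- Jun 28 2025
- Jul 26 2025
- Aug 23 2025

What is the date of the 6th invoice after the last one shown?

Feb 28 2026

Gaps: 35, 28, 28 days — a mix of 28 and 35. Every date is a Saturday.
Each is the 4th Saturday of its month.
4th Saturday of September 2025: Sep 27 2025.
4th Saturday of October 2025: Oct 25 2025.
November 2025 — 4th Saturday is Nov 22 2025.
December 2025 — 4th Saturday is Dec 27 2025.
January 2026 — 4th Saturday is Jan 24 2026.
February 2026 — 4th Saturday is Feb 28 2026.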